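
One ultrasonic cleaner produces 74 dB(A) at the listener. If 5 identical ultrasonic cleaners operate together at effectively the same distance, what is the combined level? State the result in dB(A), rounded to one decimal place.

81.0 dB(A)

N identical incoherent sources raise the level by 10·log₁₀ N.
L_total = 74 + 10·log₁₀(5) = 74 + 6.990 = 80.99 dB(A).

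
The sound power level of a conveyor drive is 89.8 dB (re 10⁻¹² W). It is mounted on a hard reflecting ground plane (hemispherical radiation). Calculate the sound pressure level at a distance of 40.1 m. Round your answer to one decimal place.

L_p = L_w − 10·log₁₀(2π·r²) with r = 40.1 m.
2π·r² = 1.01e+04 m², 10·log₁₀ of that is 40.045 dB.
L_p = 89.8 − 40.045 = 49.76 dB.

49.8 dB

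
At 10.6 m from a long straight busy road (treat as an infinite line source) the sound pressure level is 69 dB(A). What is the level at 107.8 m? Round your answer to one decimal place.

58.9 dB(A)

Cylindrical spreading from a line source gives a 10·log₁₀(r₂/r₁) drop.
L₂ = 69 − 10·log₁₀(107.8/10.6) = 69 − 10.073 = 58.93 dB(A).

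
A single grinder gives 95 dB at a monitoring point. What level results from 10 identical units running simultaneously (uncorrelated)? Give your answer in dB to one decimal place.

105.0 dB

L_total = L₁ + 10·log₁₀ N for N identical incoherent sources.
L_total = 95 + 10·log₁₀(10) = 95 + 10.000 = 105.00 dB.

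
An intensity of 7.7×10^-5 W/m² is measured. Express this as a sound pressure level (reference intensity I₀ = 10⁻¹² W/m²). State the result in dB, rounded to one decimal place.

Dividing by I₀ shifts the exponent by 12: I/I₀ = 7.7×10^7.
L = 10·(0.8865 + 7) = 78.86 dB.

78.9 dB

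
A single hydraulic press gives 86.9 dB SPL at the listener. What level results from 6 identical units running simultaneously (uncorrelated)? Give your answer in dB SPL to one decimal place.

94.7 dB SPL

N identical incoherent sources raise the level by 10·log₁₀ N.
L_total = 86.9 + 10·log₁₀(6) = 86.9 + 7.782 = 94.68 dB SPL.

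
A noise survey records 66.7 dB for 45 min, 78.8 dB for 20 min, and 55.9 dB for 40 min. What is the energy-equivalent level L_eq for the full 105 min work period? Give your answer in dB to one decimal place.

The energy average is taken in the linear domain: L_eq = 10·log₁₀[(Σ tᵢ·10^(Lᵢ/10))/T], T = 105 min.
Σ tᵢ·10^(Lᵢ/10) = 45·10^(66.7/10) + 20·10^(78.8/10) + 40·10^(55.9/10) = 1.743e+09.
L_eq = 10·log₁₀(1.743e+09/105) = 72.20 dB.

72.2 dB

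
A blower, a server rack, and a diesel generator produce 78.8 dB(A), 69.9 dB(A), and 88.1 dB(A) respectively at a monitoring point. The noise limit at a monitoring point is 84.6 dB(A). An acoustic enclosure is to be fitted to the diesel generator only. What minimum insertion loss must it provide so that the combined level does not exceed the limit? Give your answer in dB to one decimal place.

5.0 dB

The untreated sources together contribute 10^(78.8/10) + 10^(69.9/10) = 8.563e+07, i.e. 79.33 dB(A).
To meet 84.6 dB(A) overall, the treated diesel generator may contribute at most 10^(84.6/10) − 8.563e+07 = 2.028e+08, i.e. 83.07 dB(A).
So the diesel generator must be reduced from 88.1 to 83.07 dB(A): IL = 5.03 dB.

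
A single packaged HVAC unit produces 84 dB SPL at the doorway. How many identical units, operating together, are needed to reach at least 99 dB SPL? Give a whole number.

The shortfall is 99 − 84 = 15.0 dB, and N units add 10·log₁₀ N, so need 10·log₁₀ N ≥ 15.0.
N ≥ 10^(15.0/10) = 31.623, so N = 32.

32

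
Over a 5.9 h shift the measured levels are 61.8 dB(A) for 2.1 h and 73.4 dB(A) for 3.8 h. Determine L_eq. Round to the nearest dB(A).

The energy average is taken in the linear domain: L_eq = 10·log₁₀[(Σ tᵢ·10^(Lᵢ/10))/T], T = 5.9 h.
Σ tᵢ·10^(Lᵢ/10) = 2.1·10^(61.8/10) + 3.8·10^(73.4/10) = 8.631e+07.
L_eq = 10·log₁₀(8.631e+07/5.9) = 71.65 dB(A).

72 dB(A)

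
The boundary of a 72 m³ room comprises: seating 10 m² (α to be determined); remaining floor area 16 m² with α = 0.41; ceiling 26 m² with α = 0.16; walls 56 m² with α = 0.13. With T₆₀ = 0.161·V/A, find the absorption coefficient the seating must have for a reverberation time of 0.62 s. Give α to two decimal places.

0.07

Required total absorption A = 0.161·72/0.62 = 18.70 m².
Absorption from the other surfaces = 16·0.41 + 26·0.16 + 56·0.13 = 18.00 m², so the seating must supply 0.70 m² over 10 m².
α = 0.70/10 = 0.070.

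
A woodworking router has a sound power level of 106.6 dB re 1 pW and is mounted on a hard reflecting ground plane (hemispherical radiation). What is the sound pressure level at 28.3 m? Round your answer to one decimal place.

69.6 dB

L_p = L_w − 10·log₁₀(2π·r²) with r = 28.3 m.
2π·r² = 5032 m², 10·log₁₀ of that is 37.018 dB.
L_p = 106.6 − 37.018 = 69.58 dB.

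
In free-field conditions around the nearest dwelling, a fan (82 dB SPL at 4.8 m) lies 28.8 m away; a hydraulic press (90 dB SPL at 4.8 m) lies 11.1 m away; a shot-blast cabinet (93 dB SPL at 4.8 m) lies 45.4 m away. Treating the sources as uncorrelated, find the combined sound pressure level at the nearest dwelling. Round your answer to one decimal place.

83.3 dB SPL

Propagate each source to the receiver with L = L_ref − 20·log₁₀(r/r_ref), then add intensities.
fan: 82 − 20·log₁₀(28.8/4.8) = 82 − 15.56 = 66.44 dB SPL.
hydraulic press: 90 − 20·log₁₀(11.1/4.8) = 90 − 7.28 = 82.72 dB SPL.
shot-blast cabinet: 93 − 20·log₁₀(45.4/4.8) = 93 − 19.52 = 73.48 dB SPL.
Σ 10^(L/10) = 2.137e+08 → L_total = 10·log₁₀(2.137e+08) = 83.30 dB SPL.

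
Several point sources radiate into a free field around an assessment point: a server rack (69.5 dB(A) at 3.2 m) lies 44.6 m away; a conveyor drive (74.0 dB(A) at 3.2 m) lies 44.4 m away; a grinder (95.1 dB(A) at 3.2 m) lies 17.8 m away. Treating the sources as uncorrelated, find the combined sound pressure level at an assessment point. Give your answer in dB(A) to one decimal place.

80.2 dB(A)

First find each source's level at the receiver (point-source: −20·log₁₀(r/r_ref)), then combine on an intensity basis.
server rack: 69.5 − 20·log₁₀(44.6/3.2) = 69.5 − 22.88 = 46.62 dB(A).
conveyor drive: 74.0 − 20·log₁₀(44.4/3.2) = 74.0 − 22.84 = 51.16 dB(A).
grinder: 95.1 − 20·log₁₀(17.8/3.2) = 95.1 − 14.91 = 80.19 dB(A).
Σ 10^(L/10) = 1.048e+08 → L_total = 10·log₁₀(1.048e+08) = 80.20 dB(A).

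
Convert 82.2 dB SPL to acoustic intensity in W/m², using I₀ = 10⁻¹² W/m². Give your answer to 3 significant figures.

0.000166 W/m²

I/I₀ = 10^(82.2/10) = 1.66e+08, so I = 1.66e+08 × 10⁻¹² W/m².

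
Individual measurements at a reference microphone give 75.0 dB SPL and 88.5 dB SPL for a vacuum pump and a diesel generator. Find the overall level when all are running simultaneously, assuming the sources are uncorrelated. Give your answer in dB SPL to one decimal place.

88.7 dB SPL

For uncorrelated sources the intensities add, so convert each level to linear form, sum, and take 10·log₁₀ of the total.
Σ 10^(L/10) = 10^(75.0/10) + 10^(88.5/10) = 7.396e+08.
L_total = 10·log₁₀(7.396e+08) = 88.69 dB SPL.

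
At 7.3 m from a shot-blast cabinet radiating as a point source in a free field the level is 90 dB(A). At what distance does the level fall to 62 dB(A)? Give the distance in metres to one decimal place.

Point-source spreading drops the level by 20·log₁₀(r₂/r₁); inverting, r₂/r₁ = 10^(ΔL/20).
r₂ = 7.3·10^((90−62)/20) = 7.3·10^(28.0/20) = 183.37 m.

183.4 m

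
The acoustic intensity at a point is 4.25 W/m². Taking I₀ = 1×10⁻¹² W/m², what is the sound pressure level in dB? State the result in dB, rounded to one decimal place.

I/I₀ = 4.25/10⁻¹² = 4.25×10^12, and L = 10·log₁₀(I/I₀).
L = 10·(0.6284 + 12) = 126.28 dB.

126.3 dB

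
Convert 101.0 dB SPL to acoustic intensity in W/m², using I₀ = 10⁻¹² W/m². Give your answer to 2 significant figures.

0.013 W/m²

L = 10·log₁₀(I/I₀) ⇒ I = I₀·10^(L/10) = 10⁻¹² × 10^10.10.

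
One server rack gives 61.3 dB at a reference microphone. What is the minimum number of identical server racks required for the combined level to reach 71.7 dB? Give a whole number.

11

N identical sources give L₁ + 10·log₁₀ N, so require 10·log₁₀ N ≥ 71.7 − 61.3 = 10.4 dB.
N ≥ 10^(10.4/10) = 10.965, so N = 11.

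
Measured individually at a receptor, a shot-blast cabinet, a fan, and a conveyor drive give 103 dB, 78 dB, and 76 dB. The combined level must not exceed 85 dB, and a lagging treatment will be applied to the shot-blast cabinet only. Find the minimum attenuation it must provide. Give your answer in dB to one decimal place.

19.7 dB

The untreated sources together contribute 10^(78/10) + 10^(76/10) = 1.029e+08, i.e. 80.12 dB.
The limit corresponds to 10^(85/10) = 3.162e+08; subtracting the fixed part leaves 2.133e+08 for the shot-blast cabinet, i.e. 83.29 dB.
Required insertion loss = 103 − 83.29 = 19.71 dB.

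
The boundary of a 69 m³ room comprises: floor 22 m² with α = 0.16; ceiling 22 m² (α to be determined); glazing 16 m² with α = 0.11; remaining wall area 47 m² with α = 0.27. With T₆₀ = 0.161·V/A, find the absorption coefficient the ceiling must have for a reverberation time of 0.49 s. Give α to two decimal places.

Required total absorption A = 0.161·69/0.49 = 22.67 m².
Absorption from the other surfaces = 22·0.16 + 16·0.11 + 47·0.27 = 17.97 m², so the ceiling must supply 4.70 m² over 22 m².
α = 4.70/22 = 0.214.

0.21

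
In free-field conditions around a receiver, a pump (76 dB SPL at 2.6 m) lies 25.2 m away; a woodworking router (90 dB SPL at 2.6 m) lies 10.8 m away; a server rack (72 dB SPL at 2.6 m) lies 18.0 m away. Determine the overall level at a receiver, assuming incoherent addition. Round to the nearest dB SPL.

Apply inverse-square spreading to bring every level to the receiver, then sum 10^(L/10).
pump: 76 − 20·log₁₀(25.2/2.6) = 76 − 19.73 = 56.27 dB SPL.
woodworking router: 90 − 20·log₁₀(10.8/2.6) = 90 − 12.37 = 77.63 dB SPL.
server rack: 72 − 20·log₁₀(18.0/2.6) = 72 − 16.81 = 55.19 dB SPL.
Σ 10^(L/10) = 5.871e+07 → L_total = 10·log₁₀(5.871e+07) = 77.69 dB SPL.

78 dB SPL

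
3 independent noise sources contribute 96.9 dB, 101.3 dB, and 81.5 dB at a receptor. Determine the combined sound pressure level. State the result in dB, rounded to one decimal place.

102.7 dB

Incoherent sources combine by intensity addition: L_total = 10·log₁₀(Σ 10^(L_i/10)).
Σ 10^(L/10) = 10^(96.9/10) + 10^(101.3/10) + 10^(81.5/10) = 1.853e+10.
L_total = 10·log₁₀(1.853e+10) = 102.68 dB.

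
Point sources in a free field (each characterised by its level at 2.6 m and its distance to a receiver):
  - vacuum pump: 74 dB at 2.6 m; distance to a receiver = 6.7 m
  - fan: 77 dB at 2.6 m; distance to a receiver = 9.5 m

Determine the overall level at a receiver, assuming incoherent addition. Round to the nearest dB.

First find each source's level at the receiver (point-source: −20·log₁₀(r/r_ref)), then combine on an intensity basis.
vacuum pump: 74 − 20·log₁₀(6.7/2.6) = 74 − 8.22 = 65.78 dB.
fan: 77 − 20·log₁₀(9.5/2.6) = 77 − 11.26 = 65.74 dB.
Σ 10^(L/10) = 7.537e+06 → L_total = 10·log₁₀(7.537e+06) = 68.77 dB.

69 dB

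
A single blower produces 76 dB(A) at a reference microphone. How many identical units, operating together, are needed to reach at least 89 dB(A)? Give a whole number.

20

N identical sources give L₁ + 10·log₁₀ N, so require 10·log₁₀ N ≥ 89 − 76 = 13.0 dB.
N ≥ 10^(13.0/10) = 19.953, so N = 20.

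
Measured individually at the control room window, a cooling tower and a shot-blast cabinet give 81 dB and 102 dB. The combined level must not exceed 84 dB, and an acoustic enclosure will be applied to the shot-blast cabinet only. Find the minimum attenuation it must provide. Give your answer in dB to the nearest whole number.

Fixed contribution from the other source: Σ 10^(L/10) = 10^(81/10) = 1.259e+08 (81.00 dB).
The limit corresponds to 10^(84/10) = 2.512e+08; subtracting the fixed part leaves 1.253e+08 for the shot-blast cabinet, i.e. 80.98 dB.
Required insertion loss = 102 − 80.98 = 21.02 dB.

21 dB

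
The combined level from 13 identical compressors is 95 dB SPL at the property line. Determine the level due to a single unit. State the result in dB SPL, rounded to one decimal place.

83.9 dB SPL

For N identical incoherent sources L_total = L₁ + 10·log₁₀ N, so L₁ = 95 − 10·log₁₀(13) = 95 − 11.139.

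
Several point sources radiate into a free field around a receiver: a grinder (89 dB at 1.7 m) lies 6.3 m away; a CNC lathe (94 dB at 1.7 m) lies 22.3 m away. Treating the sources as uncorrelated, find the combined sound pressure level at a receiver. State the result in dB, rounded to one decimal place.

78.6 dB

First find each source's level at the receiver (point-source: −20·log₁₀(r/r_ref)), then combine on an intensity basis.
grinder: 89 − 20·log₁₀(6.3/1.7) = 89 − 11.38 = 77.62 dB.
CNC lathe: 94 − 20·log₁₀(22.3/1.7) = 94 − 22.36 = 71.64 dB.
Σ 10^(L/10) = 7.244e+07 → L_total = 10·log₁₀(7.244e+07) = 78.60 dB.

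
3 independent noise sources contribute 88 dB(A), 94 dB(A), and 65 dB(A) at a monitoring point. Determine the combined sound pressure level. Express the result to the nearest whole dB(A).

For uncorrelated sources the intensities add, so convert each level to linear form, sum, and take 10·log₁₀ of the total.
Σ 10^(L/10) = 10^(88/10) + 10^(94/10) + 10^(65/10) = 3.146e+09.
L_total = 10·log₁₀(3.146e+09) = 94.98 dB(A).

95 dB(A)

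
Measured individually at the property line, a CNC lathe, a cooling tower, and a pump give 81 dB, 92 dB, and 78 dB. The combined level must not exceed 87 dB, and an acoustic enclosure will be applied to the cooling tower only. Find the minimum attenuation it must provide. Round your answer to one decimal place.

7.1 dB

Everything except the cooling tower sums to 10^(81/10) + 10^(78/10) = 1.890e+08 in linear terms, 82.76 dB.
To meet 87 dB overall, the treated cooling tower may contribute at most 10^(87/10) − 1.890e+08 = 3.122e+08, i.e. 84.94 dB.
Required insertion loss = 92 − 84.94 = 7.06 dB.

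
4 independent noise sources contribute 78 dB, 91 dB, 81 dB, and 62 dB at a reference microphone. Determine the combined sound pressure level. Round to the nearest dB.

For uncorrelated sources the intensities add, so convert each level to linear form, sum, and take 10·log₁₀ of the total.
Σ 10^(L/10) = 10^(78/10) + 10^(91/10) + 10^(81/10) + 10^(62/10) = 1.449e+09.
L_total = 10·log₁₀(1.449e+09) = 91.61 dB.

92 dB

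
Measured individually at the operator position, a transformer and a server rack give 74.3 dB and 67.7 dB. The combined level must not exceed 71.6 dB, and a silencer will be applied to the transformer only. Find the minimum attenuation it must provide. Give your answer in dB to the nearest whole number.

Fixed contribution from the other source: Σ 10^(L/10) = 10^(67.7/10) = 5.888e+06 (67.70 dB).
The limit corresponds to 10^(71.6/10) = 1.445e+07; subtracting the fixed part leaves 8.566e+06 for the transformer, i.e. 69.33 dB.
Required insertion loss = 74.3 − 69.33 = 4.97 dB.

5 dB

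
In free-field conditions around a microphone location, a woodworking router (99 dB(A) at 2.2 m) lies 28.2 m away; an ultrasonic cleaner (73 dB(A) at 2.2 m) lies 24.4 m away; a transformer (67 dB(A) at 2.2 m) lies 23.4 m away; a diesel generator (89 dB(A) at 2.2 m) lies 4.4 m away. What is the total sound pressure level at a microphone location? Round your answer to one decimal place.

Propagate each source to the receiver with L = L_ref − 20·log₁₀(r/r_ref), then add intensities.
woodworking router: 99 − 20·log₁₀(28.2/2.2) = 99 − 22.16 = 76.84 dB(A).
ultrasonic cleaner: 73 − 20·log₁₀(24.4/2.2) = 73 − 20.90 = 52.10 dB(A).
transformer: 67 − 20·log₁₀(23.4/2.2) = 67 − 20.54 = 46.46 dB(A).
diesel generator: 89 − 20·log₁₀(4.4/2.2) = 89 − 6.02 = 82.98 dB(A).
Σ 10^(L/10) = 2.471e+08 → L_total = 10·log₁₀(2.471e+08) = 83.93 dB(A).

83.9 dB(A)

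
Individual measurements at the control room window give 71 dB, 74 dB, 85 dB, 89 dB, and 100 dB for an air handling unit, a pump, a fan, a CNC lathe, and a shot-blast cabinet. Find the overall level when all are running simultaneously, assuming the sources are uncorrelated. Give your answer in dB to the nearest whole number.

Incoherent sources combine by intensity addition: L_total = 10·log₁₀(Σ 10^(L_i/10)).
Σ 10^(L/10) = 10^(71/10) + 10^(74/10) + 10^(85/10) + 10^(89/10) + 10^(100/10) = 1.115e+10.
L_total = 10·log₁₀(1.115e+10) = 100.47 dB.

100 dB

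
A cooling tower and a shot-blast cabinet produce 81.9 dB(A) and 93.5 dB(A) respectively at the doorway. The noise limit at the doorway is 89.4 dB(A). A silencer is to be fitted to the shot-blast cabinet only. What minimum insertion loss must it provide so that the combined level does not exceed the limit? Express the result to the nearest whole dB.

Everything except the shot-blast cabinet sums to 10^(81.9/10) = 1.549e+08 in linear terms, 81.90 dB(A).
The limit corresponds to 10^(89.4/10) = 8.710e+08; subtracting the fixed part leaves 7.161e+08 for the shot-blast cabinet, i.e. 88.55 dB(A).
So the shot-blast cabinet must be reduced from 93.5 to 88.55 dB(A): IL = 4.95 dB.

5 dB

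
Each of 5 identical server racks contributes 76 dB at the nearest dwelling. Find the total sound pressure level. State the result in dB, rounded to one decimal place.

83.0 dB

With 5 equal, uncorrelated contributions the intensity is 5× that of one unit, giving a rise of 10·log₁₀ 5.
L_total = 76 + 10·log₁₀(5) = 76 + 6.990 = 82.99 dB.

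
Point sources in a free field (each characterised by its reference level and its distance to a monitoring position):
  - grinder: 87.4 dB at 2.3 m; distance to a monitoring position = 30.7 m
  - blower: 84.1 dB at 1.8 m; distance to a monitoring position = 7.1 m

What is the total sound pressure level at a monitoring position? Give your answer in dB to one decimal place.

72.9 dB

Apply inverse-square spreading to bring every level to the receiver, then sum 10^(L/10).
grinder: 87.4 − 20·log₁₀(30.7/2.3) = 87.4 − 22.51 = 64.89 dB.
blower: 84.1 − 20·log₁₀(7.1/1.8) = 84.1 − 11.92 = 72.18 dB.
Σ 10^(L/10) = 1.961e+07 → L_total = 10·log₁₀(1.961e+07) = 72.92 dB.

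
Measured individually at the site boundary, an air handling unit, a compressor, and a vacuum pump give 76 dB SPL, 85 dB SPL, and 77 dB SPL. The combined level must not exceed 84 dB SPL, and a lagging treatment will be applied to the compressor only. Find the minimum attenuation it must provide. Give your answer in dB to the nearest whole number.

3 dB

The untreated sources together contribute 10^(76/10) + 10^(77/10) = 8.993e+07, i.e. 79.54 dB SPL.
To meet 84 dB SPL overall, the treated compressor may contribute at most 10^(84/10) − 8.993e+07 = 1.613e+08, i.e. 82.08 dB SPL.
Required insertion loss = 85 − 82.08 = 2.92 dB.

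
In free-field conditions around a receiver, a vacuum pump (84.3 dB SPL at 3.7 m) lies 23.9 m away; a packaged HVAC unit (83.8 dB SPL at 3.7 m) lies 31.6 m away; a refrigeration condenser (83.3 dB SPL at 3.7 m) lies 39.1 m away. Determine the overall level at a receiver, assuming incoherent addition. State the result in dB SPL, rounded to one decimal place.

Propagate each source to the receiver with L = L_ref − 20·log₁₀(r/r_ref), then add intensities.
vacuum pump: 84.3 − 20·log₁₀(23.9/3.7) = 84.3 − 16.20 = 68.10 dB SPL.
packaged HVAC unit: 83.8 − 20·log₁₀(31.6/3.7) = 83.8 − 18.63 = 65.17 dB SPL.
refrigeration condenser: 83.3 − 20·log₁₀(39.1/3.7) = 83.3 − 20.48 = 62.82 dB SPL.
Σ 10^(L/10) = 1.165e+07 → L_total = 10·log₁₀(1.165e+07) = 70.66 dB SPL.

70.7 dB SPL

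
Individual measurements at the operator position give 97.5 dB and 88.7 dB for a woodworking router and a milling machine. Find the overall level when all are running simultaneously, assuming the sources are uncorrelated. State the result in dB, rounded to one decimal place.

For uncorrelated sources the intensities add, so convert each level to linear form, sum, and take 10·log₁₀ of the total.
Σ 10^(L/10) = 10^(97.5/10) + 10^(88.7/10) = 6.365e+09.
L_total = 10·log₁₀(6.365e+09) = 98.04 dB.

98.0 dB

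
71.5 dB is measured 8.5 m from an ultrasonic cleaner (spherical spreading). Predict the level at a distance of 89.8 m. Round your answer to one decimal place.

51.0 dB

For a point source, L₂ = L₁ − 20·log₁₀(r₂/r₁).
L₂ = 71.5 − 20·log₁₀(89.8/8.5) = 71.5 − 20.477 = 51.02 dB.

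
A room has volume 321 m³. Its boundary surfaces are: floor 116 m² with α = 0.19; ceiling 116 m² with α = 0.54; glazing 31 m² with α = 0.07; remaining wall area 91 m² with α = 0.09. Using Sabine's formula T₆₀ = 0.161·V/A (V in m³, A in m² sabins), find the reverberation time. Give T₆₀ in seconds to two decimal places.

0.54 s

A = Σ Sᵢαᵢ = 116·0.19 + 116·0.54 + 31·0.07 + 91·0.09 = 95.04 m².
T₆₀ = 0.161 × 321 / 95.04 = 0.544 s.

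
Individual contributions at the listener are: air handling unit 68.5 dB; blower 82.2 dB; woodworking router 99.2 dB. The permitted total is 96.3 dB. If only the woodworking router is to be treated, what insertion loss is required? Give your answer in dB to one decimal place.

The untreated sources together contribute 10^(68.5/10) + 10^(82.2/10) = 1.730e+08, i.e. 82.38 dB.
To meet 96.3 dB overall, the treated woodworking router may contribute at most 10^(96.3/10) − 1.730e+08 = 4.093e+09, i.e. 96.12 dB.
So the woodworking router must be reduced from 99.2 to 96.12 dB: IL = 3.08 dB.

3.1 dB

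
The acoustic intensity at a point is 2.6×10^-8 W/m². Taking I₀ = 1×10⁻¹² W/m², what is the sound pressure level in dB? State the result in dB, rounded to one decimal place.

I/I₀ = 2.6×10^-8/10⁻¹² = 2.6×10^4, and L = 10·log₁₀(I/I₀).
L = 10·(0.4150 + 4) = 44.15 dB.

44.1 dB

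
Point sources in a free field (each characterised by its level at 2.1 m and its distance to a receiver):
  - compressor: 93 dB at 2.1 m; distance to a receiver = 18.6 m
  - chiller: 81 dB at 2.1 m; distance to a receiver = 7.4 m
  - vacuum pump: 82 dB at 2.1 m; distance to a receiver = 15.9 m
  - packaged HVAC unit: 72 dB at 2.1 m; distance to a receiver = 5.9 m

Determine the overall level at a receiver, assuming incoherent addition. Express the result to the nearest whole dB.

76 dB

Apply inverse-square spreading to bring every level to the receiver, then sum 10^(L/10).
compressor: 93 − 20·log₁₀(18.6/2.1) = 93 − 18.95 = 74.05 dB.
chiller: 81 − 20·log₁₀(7.4/2.1) = 81 − 10.94 = 70.06 dB.
vacuum pump: 82 − 20·log₁₀(15.9/2.1) = 82 − 17.58 = 64.42 dB.
packaged HVAC unit: 72 − 20·log₁₀(5.9/2.1) = 72 − 8.97 = 63.03 dB.
Σ 10^(L/10) = 4.034e+07 → L_total = 10·log₁₀(4.034e+07) = 76.06 dB.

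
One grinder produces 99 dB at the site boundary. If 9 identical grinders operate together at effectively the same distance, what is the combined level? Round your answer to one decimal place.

L_total = L₁ + 10·log₁₀ N for N identical incoherent sources.
L_total = 99 + 10·log₁₀(9) = 99 + 9.542 = 108.54 dB.

108.5 dB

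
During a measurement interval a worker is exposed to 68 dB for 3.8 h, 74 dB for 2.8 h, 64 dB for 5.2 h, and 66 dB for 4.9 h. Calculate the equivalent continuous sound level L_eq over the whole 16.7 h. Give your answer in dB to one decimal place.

68.8 dB

L_eq = 10·log₁₀[(1/T)·Σ tᵢ·10^(Lᵢ/10)] with T = 16.7 h.
Σ tᵢ·10^(Lᵢ/10) = 3.8·10^(68/10) + 2.8·10^(74/10) + 5.2·10^(64/10) + 4.9·10^(66/10) = 1.269e+08.
L_eq = 10·log₁₀(1.269e+08/16.7) = 68.81 dB.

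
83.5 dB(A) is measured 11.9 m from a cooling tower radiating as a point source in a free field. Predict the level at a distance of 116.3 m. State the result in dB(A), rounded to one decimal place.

For a point source, L₂ = L₁ − 20·log₁₀(r₂/r₁).
L₂ = 83.5 − 20·log₁₀(116.3/11.9) = 83.5 − 19.801 = 63.70 dB(A).

63.7 dB(A)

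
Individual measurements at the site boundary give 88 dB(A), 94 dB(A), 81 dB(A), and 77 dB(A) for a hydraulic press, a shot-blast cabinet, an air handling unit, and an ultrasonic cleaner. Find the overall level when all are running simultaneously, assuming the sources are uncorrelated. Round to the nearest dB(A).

For uncorrelated sources the intensities add, so convert each level to linear form, sum, and take 10·log₁₀ of the total.
Σ 10^(L/10) = 10^(88/10) + 10^(94/10) + 10^(81/10) + 10^(77/10) = 3.319e+09.
L_total = 10·log₁₀(3.319e+09) = 95.21 dB(A).

95 dB(A)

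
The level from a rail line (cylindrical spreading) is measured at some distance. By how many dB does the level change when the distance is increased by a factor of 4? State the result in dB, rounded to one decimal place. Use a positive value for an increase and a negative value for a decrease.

Line-source spreading: ΔL = −10·log₁₀(r₂/r₁).
ΔL = −10·log₁₀(4) = -6.02 dB.

-6.0 dB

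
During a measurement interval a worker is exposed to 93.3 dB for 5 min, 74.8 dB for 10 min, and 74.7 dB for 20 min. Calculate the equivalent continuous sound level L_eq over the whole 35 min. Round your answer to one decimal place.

85.2 dB

L_eq = 10·log₁₀[(1/T)·Σ tᵢ·10^(Lᵢ/10)] with T = 35 min.
Σ tᵢ·10^(Lᵢ/10) = 5·10^(93.3/10) + 10·10^(74.8/10) + 20·10^(74.7/10) = 1.158e+10.
L_eq = 10·log₁₀(1.158e+10/35) = 85.20 dB.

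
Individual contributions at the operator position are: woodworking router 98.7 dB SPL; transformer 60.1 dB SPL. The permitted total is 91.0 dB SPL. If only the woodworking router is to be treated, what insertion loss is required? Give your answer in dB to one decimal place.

7.7 dB

The untreated sources together contribute 10^(60.1/10) = 1.023e+06, i.e. 60.10 dB SPL.
To meet 91.0 dB SPL overall, the treated woodworking router may contribute at most 10^(91.0/10) − 1.023e+06 = 1.258e+09, i.e. 91.00 dB SPL.
Required insertion loss = 98.7 − 91.00 = 7.70 dB.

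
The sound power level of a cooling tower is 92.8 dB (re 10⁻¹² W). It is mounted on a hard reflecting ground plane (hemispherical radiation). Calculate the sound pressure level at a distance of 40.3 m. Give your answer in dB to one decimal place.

The power spreads over a hemisphere of area 2π·r², so L_p = L_w − 10·log₁₀(2π·r²).
2π·r² = 1.02e+04 m², 10·log₁₀ of that is 40.088 dB.
L_p = 92.8 − 40.088 = 52.71 dB.

52.7 dB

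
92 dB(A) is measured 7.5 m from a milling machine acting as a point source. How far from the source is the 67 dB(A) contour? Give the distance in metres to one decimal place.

For a point source L₁ − L₂ = 20·log₁₀(r₂/r₁), so r₂ = r₁·10^((L₁−L₂)/20).
r₂ = 7.5·10^((92−67)/20) = 7.5·10^(25.0/20) = 133.37 m.

133.4 m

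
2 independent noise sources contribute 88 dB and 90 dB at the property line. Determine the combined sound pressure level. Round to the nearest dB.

For uncorrelated sources the intensities add, so convert each level to linear form, sum, and take 10·log₁₀ of the total.
Σ 10^(L/10) = 10^(88/10) + 10^(90/10) = 1.631e+09.
L_total = 10·log₁₀(1.631e+09) = 92.12 dB.

92 dB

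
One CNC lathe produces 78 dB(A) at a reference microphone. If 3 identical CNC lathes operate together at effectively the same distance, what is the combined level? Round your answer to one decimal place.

With 3 equal, uncorrelated contributions the intensity is 3× that of one unit, giving a rise of 10·log₁₀ 3.
L_total = 78 + 10·log₁₀(3) = 78 + 4.771 = 82.77 dB(A).

82.8 dB(A)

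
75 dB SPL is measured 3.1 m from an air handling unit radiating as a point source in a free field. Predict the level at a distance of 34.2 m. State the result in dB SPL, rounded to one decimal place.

54.1 dB SPL

Point-source attenuation: ΔL = 20·log₁₀(r₂/r₁) = 20·log₁₀(34.2/3.1) = 20.853 dB.
L₂ = 75 − 20·log₁₀(34.2/3.1) = 75 − 20.853 = 54.15 dB SPL.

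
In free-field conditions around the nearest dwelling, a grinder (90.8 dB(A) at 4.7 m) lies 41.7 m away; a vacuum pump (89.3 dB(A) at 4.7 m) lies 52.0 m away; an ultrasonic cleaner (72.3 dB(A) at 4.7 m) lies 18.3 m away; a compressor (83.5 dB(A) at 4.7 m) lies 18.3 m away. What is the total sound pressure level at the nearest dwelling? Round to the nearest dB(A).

First find each source's level at the receiver (point-source: −20·log₁₀(r/r_ref)), then combine on an intensity basis.
grinder: 90.8 − 20·log₁₀(41.7/4.7) = 90.8 − 18.96 = 71.84 dB(A).
vacuum pump: 89.3 − 20·log₁₀(52.0/4.7) = 89.3 − 20.88 = 68.42 dB(A).
ultrasonic cleaner: 72.3 − 20·log₁₀(18.3/4.7) = 72.3 − 11.81 = 60.49 dB(A).
compressor: 83.5 − 20·log₁₀(18.3/4.7) = 83.5 − 11.81 = 71.69 dB(A).
Σ 10^(L/10) = 3.811e+07 → L_total = 10·log₁₀(3.811e+07) = 75.81 dB(A).

76 dB(A)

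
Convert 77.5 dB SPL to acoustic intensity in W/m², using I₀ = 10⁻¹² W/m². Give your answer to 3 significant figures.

5.62e-05 W/m²

L = 10·log₁₀(I/I₀) ⇒ I = I₀·10^(L/10) = 10⁻¹² × 10^7.75.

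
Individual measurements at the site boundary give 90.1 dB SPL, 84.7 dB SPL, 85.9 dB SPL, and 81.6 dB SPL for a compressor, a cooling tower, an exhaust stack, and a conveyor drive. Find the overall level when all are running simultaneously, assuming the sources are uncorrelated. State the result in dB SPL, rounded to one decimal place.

Incoherent sources combine by intensity addition: L_total = 10·log₁₀(Σ 10^(L_i/10)).
Σ 10^(L/10) = 10^(90.1/10) + 10^(84.7/10) + 10^(85.9/10) + 10^(81.6/10) = 1.852e+09.
L_total = 10·log₁₀(1.852e+09) = 92.68 dB SPL.

92.7 dB SPL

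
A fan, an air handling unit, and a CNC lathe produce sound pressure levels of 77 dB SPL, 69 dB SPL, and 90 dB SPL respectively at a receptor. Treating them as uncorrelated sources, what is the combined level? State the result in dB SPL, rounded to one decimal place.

Incoherent sources combine by intensity addition: L_total = 10·log₁₀(Σ 10^(L_i/10)).
Σ 10^(L/10) = 10^(77/10) + 10^(69/10) + 10^(90/10) = 1.058e+09.
L_total = 10·log₁₀(1.058e+09) = 90.25 dB SPL.

90.2 dB SPL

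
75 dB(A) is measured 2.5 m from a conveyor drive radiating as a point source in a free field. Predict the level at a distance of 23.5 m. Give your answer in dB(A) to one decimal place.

Spherical spreading from a point source gives a 20·log₁₀(r₂/r₁) drop.
L₂ = 75 − 20·log₁₀(23.5/2.5) = 75 − 19.463 = 55.54 dB(A).

55.5 dB(A)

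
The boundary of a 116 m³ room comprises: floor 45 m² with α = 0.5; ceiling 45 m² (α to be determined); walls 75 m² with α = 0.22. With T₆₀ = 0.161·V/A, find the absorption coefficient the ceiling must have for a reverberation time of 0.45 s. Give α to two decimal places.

0.06

From T₆₀ = 0.161·V/A, the target T₆₀ = 0.45 s needs A = 0.161·116/0.45 = 41.50 m².
Absorption from the other surfaces = 45·0.5 + 75·0.22 = 39.00 m², so the ceiling must supply 2.50 m² over 45 m².
α = 2.50/45 = 0.056.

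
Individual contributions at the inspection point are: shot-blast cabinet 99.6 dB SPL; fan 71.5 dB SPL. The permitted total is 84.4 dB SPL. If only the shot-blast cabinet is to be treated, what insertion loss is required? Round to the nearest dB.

The untreated sources together contribute 10^(71.5/10) = 1.413e+07, i.e. 71.50 dB SPL.
To meet 84.4 dB SPL overall, the treated shot-blast cabinet may contribute at most 10^(84.4/10) − 1.413e+07 = 2.613e+08, i.e. 84.17 dB SPL.
Required insertion loss = 99.6 − 84.17 = 15.43 dB.

15 dB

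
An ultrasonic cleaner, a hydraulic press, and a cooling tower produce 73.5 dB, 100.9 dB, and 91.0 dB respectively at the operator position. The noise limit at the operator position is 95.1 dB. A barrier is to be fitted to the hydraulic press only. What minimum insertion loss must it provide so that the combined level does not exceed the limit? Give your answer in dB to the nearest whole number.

8 dB

The untreated sources together contribute 10^(73.5/10) + 10^(91.0/10) = 1.281e+09, i.e. 91.08 dB.
To meet 95.1 dB overall, the treated hydraulic press may contribute at most 10^(95.1/10) − 1.281e+09 = 1.955e+09, i.e. 92.91 dB.
So the hydraulic press must be reduced from 100.9 to 92.91 dB: IL = 7.99 dB.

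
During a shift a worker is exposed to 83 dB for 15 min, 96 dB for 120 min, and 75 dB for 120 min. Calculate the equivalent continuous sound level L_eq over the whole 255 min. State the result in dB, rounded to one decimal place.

92.8 dB

L_eq = 10·log₁₀[(1/T)·Σ tᵢ·10^(Lᵢ/10)] with T = 255 min.
Σ tᵢ·10^(Lᵢ/10) = 15·10^(83/10) + 120·10^(96/10) + 120·10^(75/10) = 4.845e+11.
L_eq = 10·log₁₀(4.845e+11/255) = 92.79 dB.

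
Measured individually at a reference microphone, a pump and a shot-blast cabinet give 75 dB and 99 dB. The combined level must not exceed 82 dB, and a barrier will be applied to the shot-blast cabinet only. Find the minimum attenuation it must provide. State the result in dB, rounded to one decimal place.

Fixed contribution from the other source: Σ 10^(L/10) = 10^(75/10) = 3.162e+07 (75.00 dB).
To meet 82 dB overall, the treated shot-blast cabinet may contribute at most 10^(82/10) − 3.162e+07 = 1.269e+08, i.e. 81.03 dB.
So the shot-blast cabinet must be reduced from 99 to 81.03 dB: IL = 17.97 dB.

18.0 dB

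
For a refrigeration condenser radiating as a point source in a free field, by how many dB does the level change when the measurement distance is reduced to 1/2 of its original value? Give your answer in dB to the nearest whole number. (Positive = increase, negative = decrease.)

With spherical spreading the level changes by −20·log₁₀(r₂/r₁).
ΔL = −20·log₁₀(0.5) = +6.02 dB.

+6 dB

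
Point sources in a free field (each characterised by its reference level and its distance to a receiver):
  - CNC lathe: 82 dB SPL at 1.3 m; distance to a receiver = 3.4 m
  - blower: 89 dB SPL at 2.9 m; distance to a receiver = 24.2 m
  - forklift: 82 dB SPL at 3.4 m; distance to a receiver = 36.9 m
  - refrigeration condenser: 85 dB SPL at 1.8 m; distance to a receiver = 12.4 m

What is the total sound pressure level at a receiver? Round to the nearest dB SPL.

76 dB SPL

First find each source's level at the receiver (point-source: −20·log₁₀(r/r_ref)), then combine on an intensity basis.
CNC lathe: 82 − 20·log₁₀(3.4/1.3) = 82 − 8.35 = 73.65 dB SPL.
blower: 89 − 20·log₁₀(24.2/2.9) = 89 − 18.43 = 70.57 dB SPL.
forklift: 82 − 20·log₁₀(36.9/3.4) = 82 − 20.71 = 61.29 dB SPL.
refrigeration condenser: 85 − 20·log₁₀(12.4/1.8) = 85 − 16.76 = 68.24 dB SPL.
Σ 10^(L/10) = 4.259e+07 → L_total = 10·log₁₀(4.259e+07) = 76.29 dB SPL.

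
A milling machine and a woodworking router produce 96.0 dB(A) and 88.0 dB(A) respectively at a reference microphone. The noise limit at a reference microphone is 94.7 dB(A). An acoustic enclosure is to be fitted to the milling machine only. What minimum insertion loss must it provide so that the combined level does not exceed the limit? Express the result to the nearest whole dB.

2 dB

The untreated sources together contribute 10^(88.0/10) = 6.310e+08, i.e. 88.00 dB(A).
To meet 94.7 dB(A) overall, the treated milling machine may contribute at most 10^(94.7/10) − 6.310e+08 = 2.320e+09, i.e. 93.66 dB(A).
So the milling machine must be reduced from 96.0 to 93.66 dB(A): IL = 2.34 dB.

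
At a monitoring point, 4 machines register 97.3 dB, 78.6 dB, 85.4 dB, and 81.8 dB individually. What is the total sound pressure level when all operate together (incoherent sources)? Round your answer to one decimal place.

97.7 dB

For uncorrelated sources the intensities add, so convert each level to linear form, sum, and take 10·log₁₀ of the total.
Σ 10^(L/10) = 10^(97.3/10) + 10^(78.6/10) + 10^(85.4/10) + 10^(81.8/10) = 5.941e+09.
L_total = 10·log₁₀(5.941e+09) = 97.74 dB.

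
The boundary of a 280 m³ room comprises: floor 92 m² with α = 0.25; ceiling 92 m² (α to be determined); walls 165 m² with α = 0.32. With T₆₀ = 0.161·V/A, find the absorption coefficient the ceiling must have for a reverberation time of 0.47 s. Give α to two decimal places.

Required total absorption A = 0.161·280/0.47 = 95.91 m².
Absorption from the other surfaces = 92·0.25 + 165·0.32 = 75.80 m², so the ceiling must supply 20.11 m² over 92 m².
α = 20.11/92 = 0.219.

0.22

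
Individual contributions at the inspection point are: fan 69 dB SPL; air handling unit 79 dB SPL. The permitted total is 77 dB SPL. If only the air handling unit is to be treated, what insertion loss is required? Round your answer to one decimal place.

2.7 dB

The untreated sources together contribute 10^(69/10) = 7.943e+06, i.e. 69.00 dB SPL.
The limit corresponds to 10^(77/10) = 5.012e+07; subtracting the fixed part leaves 4.218e+07 for the air handling unit, i.e. 76.25 dB SPL.
So the air handling unit must be reduced from 79 to 76.25 dB SPL: IL = 2.75 dB.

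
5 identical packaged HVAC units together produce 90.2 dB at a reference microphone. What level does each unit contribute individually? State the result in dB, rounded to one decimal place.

83.2 dB

Dividing the total intensity by 5 lowers the level by 10·log₁₀ 5 = 6.990 dB: L₁ = 90.2 − 6.990.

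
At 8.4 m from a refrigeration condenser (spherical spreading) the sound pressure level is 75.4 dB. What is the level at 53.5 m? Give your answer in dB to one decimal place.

For a point source, L₂ = L₁ − 20·log₁₀(r₂/r₁).
L₂ = 75.4 − 20·log₁₀(53.5/8.4) = 75.4 − 16.081 = 59.32 dB.

59.3 dB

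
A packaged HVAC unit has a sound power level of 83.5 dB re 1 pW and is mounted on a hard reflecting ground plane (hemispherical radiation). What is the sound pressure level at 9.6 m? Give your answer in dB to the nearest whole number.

56 dB

Free-field hemispherical radiation: L_p = L_w − 10·log₁₀(2π·r²), r = 9.6 m.
2π·r² = 579.1 m², 10·log₁₀ of that is 27.627 dB.
L_p = 83.5 − 27.627 = 55.87 dB.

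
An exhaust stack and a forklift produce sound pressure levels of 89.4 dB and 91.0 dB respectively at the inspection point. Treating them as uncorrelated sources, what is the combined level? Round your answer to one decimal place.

93.3 dB

For uncorrelated sources the intensities add, so convert each level to linear form, sum, and take 10·log₁₀ of the total.
Σ 10^(L/10) = 10^(89.4/10) + 10^(91.0/10) = 2.130e+09.
L_total = 10·log₁₀(2.130e+09) = 93.28 dB.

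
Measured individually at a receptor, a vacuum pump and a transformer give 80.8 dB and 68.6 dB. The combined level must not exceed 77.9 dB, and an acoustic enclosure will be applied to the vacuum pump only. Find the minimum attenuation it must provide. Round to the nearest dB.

Fixed contribution from the other source: Σ 10^(L/10) = 10^(68.6/10) = 7.244e+06 (68.60 dB).
The limit corresponds to 10^(77.9/10) = 6.166e+07; subtracting the fixed part leaves 5.442e+07 for the vacuum pump, i.e. 77.36 dB.
Required insertion loss = 80.8 − 77.36 = 3.44 dB.

3 dB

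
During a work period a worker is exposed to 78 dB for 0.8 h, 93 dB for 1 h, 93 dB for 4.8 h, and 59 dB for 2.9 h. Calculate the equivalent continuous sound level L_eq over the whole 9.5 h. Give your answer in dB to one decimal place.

90.9 dB

Weight each interval's intensity by its duration and average over T = 9.5 h:
Σ tᵢ·10^(Lᵢ/10) = 0.8·10^(78/10) + 1·10^(93/10) + 4.8·10^(93/10) + 2.9·10^(59/10) = 1.163e+10.
L_eq = 10·log₁₀(1.163e+10/9.5) = 90.88 dB.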